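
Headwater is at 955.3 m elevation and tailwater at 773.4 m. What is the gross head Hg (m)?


Hg = 955.3 - 773.4 = 181.9000 m


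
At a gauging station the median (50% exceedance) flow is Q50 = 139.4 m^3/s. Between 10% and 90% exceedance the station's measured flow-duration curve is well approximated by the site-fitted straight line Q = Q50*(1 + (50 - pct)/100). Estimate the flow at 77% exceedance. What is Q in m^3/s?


Q = 139.4 * (1 + (50 - 77)/100) = 101.7620 m^3/s


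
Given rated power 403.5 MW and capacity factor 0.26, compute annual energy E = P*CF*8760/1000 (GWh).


E = 403.5 * 0.26 * 8760 / 1000 = 919.0116 GWh


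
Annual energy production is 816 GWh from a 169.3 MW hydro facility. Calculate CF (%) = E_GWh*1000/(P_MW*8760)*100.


CF = 816 * 1000 / (169.3 * 8760) * 100 = 55.0211 %


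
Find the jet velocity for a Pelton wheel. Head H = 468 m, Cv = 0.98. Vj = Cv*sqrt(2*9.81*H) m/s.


Vj = 0.98 * sqrt(2*9.81*468) = 93.9071 m/s


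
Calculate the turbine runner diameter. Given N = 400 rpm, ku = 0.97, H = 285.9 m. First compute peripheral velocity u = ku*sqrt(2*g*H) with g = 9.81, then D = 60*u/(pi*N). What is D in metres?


u = 0.97 * sqrt(2*9.81*285.9) = 72.6488 m/s
D = 60 * 72.6488 / (pi * 400) = 3.4687 m


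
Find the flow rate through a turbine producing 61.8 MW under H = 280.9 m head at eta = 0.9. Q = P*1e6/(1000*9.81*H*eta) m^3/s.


Q = 61.8 * 1e6 / (1000 * 9.81 * 280.9 * 0.9) = 24.9187 m^3/s


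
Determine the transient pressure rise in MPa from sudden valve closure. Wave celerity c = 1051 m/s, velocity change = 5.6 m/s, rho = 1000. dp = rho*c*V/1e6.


dp = 1000 * 1051 * 5.6 / 1e6 = 5.8856 MPa


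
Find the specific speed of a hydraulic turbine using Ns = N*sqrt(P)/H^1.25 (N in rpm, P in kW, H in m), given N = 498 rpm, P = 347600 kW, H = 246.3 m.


Ns = 498 * 347600^0.5 / 246.3^1.25 = 300.9114


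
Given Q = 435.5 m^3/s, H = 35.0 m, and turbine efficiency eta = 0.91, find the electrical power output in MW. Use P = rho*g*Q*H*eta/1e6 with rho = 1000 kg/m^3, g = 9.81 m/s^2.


P = 1000 * 9.81 * 435.5 * 35.0 * 0.91 / 1e6 = 136.0713 MW


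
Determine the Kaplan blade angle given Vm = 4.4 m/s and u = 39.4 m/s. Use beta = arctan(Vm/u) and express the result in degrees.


beta = arctan(4.4 / 39.4) = 6.3721 degrees


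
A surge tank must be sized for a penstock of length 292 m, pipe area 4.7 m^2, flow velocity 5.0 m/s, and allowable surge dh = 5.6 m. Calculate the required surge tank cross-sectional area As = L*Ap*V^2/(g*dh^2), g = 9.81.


As = 292 * 4.7 * 5.0^2 / (9.81 * 5.6^2) = 111.5259 m^2


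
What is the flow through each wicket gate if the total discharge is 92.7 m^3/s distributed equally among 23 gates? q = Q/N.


q = 92.7 / 23 = 4.0304 m^3/s


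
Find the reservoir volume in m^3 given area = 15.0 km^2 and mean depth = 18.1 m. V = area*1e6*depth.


V = 15.0 * 1e6 * 18.1 = 2.7150e+08 m^3


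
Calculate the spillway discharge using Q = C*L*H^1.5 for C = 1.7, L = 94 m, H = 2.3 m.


Q = 1.7 * 94 * 2.3^1.5 = 557.4020 m^3/s


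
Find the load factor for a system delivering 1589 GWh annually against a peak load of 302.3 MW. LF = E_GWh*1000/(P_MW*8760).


LF = 1589 * 1000 / (302.3 * 8760) = 0.6000


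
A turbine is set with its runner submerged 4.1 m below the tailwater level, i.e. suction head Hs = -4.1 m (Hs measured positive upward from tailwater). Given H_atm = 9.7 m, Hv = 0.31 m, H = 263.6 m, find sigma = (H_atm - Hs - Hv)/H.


sigma = (9.7 - (-4.1) - 0.31) / 263.6 = 0.0512


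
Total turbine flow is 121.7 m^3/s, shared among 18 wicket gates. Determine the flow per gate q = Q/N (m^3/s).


q = 121.7 / 18 = 6.7611 m^3/s


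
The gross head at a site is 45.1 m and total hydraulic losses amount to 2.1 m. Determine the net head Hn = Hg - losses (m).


Hn = 45.1 - 2.1 = 43.0000 m


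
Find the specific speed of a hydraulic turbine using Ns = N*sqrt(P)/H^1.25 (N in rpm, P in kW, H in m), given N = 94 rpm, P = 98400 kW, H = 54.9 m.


Ns = 94 * 98400^0.5 / 54.9^1.25 = 197.3149


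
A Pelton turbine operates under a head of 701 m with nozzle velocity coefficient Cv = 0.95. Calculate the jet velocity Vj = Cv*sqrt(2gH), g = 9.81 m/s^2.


Vj = 0.95 * sqrt(2*9.81*701) = 111.4120 m/s


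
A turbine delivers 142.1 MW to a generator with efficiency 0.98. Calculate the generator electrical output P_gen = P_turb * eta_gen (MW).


P_gen = 142.1 * 0.98 = 139.2580 MW


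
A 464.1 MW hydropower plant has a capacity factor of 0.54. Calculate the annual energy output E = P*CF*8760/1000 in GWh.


E = 464.1 * 0.54 * 8760 / 1000 = 2195.3786 GWh


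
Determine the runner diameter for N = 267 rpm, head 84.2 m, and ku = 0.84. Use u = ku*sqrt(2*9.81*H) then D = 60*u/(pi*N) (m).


u = 0.84 * sqrt(2*9.81*84.2) = 34.1417 m/s
D = 60 * 34.1417 / (pi * 267) = 2.4422 m


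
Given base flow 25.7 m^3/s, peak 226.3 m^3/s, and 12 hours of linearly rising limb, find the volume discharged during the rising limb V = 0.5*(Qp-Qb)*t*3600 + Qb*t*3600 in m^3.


V = 0.5*(226.3 - 25.7)*12*3600 + 25.7*12*3600 = 5.4432e+06 m^3


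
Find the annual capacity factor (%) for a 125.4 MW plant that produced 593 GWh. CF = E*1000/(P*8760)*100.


CF = 593 * 1000 / (125.4 * 8760) * 100 = 53.9825 %


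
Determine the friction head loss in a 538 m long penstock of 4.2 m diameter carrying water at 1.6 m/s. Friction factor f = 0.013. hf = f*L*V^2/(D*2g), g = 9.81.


hf = 0.013 * 538 * 1.6^2 / (4.2 * 2 * 9.81) = 0.2173 m


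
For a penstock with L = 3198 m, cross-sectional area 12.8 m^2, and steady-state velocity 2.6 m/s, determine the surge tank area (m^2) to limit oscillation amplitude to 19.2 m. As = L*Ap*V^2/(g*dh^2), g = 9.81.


As = 3198 * 12.8 * 2.6^2 / (9.81 * 19.2^2) = 76.5180 m^2


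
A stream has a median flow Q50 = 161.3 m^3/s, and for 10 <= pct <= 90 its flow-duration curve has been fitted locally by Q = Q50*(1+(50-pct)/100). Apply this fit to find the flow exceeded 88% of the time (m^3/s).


Q = 161.3 * (1 + (50 - 88)/100) = 100.0060 m^3/s


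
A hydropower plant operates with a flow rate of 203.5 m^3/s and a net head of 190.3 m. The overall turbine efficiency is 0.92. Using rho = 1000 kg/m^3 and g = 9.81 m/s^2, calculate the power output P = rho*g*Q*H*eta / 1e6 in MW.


P = 1000 * 9.81 * 203.5 * 190.3 * 0.92 / 1e6 = 349.5103 MW


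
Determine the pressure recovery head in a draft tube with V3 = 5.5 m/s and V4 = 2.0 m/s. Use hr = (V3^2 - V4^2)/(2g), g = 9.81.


hr = (5.5^2 - 2.0^2) / (2*9.81) = 1.3379 m


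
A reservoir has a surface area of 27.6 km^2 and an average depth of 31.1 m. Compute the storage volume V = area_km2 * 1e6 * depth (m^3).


V = 27.6 * 1e6 * 31.1 = 8.5836e+08 m^3


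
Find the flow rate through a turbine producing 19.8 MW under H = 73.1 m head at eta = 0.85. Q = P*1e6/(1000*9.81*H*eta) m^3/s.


Q = 19.8 * 1e6 / (1000 * 9.81 * 73.1 * 0.85) = 32.4833 m^3/s


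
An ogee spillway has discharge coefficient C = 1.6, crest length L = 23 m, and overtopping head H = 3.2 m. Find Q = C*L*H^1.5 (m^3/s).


Q = 1.6 * 23 * 3.2^1.5 = 210.6555 m^3/s


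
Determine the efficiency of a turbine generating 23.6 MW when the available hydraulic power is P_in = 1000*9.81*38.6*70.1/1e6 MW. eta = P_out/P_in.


P_in = 1000 * 9.81 * 38.6 * 70.1 / 1e6 = 26.5445 MW
eta = 23.6 / 26.5445 = 0.8891


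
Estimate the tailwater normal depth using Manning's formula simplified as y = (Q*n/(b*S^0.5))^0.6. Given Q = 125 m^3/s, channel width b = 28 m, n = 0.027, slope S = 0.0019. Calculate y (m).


y = (125 * 0.027 / (28 * 0.0019^0.5))^0.6 = 1.8410 m


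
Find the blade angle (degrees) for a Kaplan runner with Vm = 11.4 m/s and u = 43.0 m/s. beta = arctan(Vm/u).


beta = arctan(11.4 / 43.0) = 14.8485 degrees


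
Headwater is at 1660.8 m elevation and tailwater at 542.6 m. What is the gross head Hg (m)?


Hg = 1660.8 - 542.6 = 1118.2000 m


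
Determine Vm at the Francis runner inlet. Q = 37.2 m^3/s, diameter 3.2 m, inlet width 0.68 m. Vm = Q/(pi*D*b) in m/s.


Vm = 37.2 / (pi * 3.2 * 0.68) = 5.4417 m/s


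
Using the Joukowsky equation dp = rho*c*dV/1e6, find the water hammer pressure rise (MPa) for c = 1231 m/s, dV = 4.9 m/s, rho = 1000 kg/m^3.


dp = 1000 * 1231 * 4.9 / 1e6 = 6.0319 MPa


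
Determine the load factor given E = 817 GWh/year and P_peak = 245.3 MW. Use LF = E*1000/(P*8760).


LF = 817 * 1000 / (245.3 * 8760) = 0.3802


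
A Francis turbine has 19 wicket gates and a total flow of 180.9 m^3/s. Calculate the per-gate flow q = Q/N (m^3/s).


q = 180.9 / 19 = 9.5211 m^3/s


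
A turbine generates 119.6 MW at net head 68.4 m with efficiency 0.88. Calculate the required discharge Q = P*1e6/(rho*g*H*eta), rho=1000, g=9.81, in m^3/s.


Q = 119.6 * 1e6 / (1000 * 9.81 * 68.4 * 0.88) = 202.5459 m^3/s


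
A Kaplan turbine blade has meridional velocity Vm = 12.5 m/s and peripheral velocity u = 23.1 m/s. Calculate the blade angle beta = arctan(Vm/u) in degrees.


beta = arctan(12.5 / 23.1) = 28.4190 degrees


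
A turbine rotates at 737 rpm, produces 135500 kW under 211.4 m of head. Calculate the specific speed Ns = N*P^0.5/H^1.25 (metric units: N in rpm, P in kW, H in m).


Ns = 737 * 135500^0.5 / 211.4^1.25 = 336.5549


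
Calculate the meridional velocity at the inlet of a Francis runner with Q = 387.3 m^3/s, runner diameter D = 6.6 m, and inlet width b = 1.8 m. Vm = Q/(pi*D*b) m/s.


Vm = 387.3 / (pi * 6.6 * 1.8) = 10.3772 m/s


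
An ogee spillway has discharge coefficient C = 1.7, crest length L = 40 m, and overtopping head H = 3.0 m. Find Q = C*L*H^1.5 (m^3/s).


Q = 1.7 * 40 * 3.0^1.5 = 353.3384 m^3/s


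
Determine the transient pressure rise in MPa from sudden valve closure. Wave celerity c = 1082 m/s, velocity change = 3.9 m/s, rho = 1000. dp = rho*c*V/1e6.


dp = 1000 * 1082 * 3.9 / 1e6 = 4.2198 MPa


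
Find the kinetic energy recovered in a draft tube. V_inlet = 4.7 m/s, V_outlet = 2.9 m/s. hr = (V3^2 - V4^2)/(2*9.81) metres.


hr = (4.7^2 - 2.9^2) / (2*9.81) = 0.6972 m


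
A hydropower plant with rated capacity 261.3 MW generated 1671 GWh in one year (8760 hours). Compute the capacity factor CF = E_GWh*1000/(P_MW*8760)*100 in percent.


CF = 1671 * 1000 / (261.3 * 8760) * 100 = 73.0017 %


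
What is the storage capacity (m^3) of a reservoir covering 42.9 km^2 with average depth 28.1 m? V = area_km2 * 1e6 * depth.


V = 42.9 * 1e6 * 28.1 = 1.2055e+09 m^3


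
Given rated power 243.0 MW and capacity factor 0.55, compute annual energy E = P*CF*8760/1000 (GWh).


E = 243.0 * 0.55 * 8760 / 1000 = 1170.7740 GWh


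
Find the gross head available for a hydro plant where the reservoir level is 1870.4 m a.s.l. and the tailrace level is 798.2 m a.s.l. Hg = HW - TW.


Hg = 1870.4 - 798.2 = 1072.2000 m


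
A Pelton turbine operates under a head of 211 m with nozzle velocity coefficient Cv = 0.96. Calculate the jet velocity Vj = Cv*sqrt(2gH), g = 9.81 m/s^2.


Vj = 0.96 * sqrt(2*9.81*211) = 61.7678 m/s


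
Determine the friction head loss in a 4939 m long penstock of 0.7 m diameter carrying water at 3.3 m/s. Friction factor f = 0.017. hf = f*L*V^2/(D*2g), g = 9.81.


hf = 0.017 * 4939 * 3.3^2 / (0.7 * 2 * 9.81) = 66.5762 m


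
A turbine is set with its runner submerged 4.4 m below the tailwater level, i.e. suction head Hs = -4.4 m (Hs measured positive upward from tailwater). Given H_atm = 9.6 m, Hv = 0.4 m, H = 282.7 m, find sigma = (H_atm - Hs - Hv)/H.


sigma = (9.6 - (-4.4) - 0.4) / 282.7 = 0.0481


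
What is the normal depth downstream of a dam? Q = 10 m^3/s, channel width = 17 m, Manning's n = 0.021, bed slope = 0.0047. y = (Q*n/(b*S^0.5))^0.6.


y = (10 * 0.021 / (17 * 0.0047^0.5))^0.6 = 0.3576 m


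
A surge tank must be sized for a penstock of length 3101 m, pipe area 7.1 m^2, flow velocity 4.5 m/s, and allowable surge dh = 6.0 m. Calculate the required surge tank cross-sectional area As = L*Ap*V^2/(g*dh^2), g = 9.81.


As = 3101 * 7.1 * 4.5^2 / (9.81 * 6.0^2) = 1262.4484 m^2


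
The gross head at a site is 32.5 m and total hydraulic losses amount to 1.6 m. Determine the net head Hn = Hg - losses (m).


Hn = 32.5 - 1.6 = 30.9000 m


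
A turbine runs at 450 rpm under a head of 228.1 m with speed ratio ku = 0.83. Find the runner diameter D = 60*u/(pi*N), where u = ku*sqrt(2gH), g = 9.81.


u = 0.83 * sqrt(2*9.81*228.1) = 55.5252 m/s
D = 60 * 55.5252 / (pi * 450) = 2.3566 m


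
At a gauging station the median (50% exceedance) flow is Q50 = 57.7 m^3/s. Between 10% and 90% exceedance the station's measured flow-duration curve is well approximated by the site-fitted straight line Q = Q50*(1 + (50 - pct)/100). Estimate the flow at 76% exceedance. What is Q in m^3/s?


Q = 57.7 * (1 + (50 - 76)/100) = 42.6980 m^3/s


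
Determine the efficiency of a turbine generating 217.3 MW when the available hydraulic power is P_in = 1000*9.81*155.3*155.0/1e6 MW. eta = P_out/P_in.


P_in = 1000 * 9.81 * 155.3 * 155.0 / 1e6 = 236.1414 MW
eta = 217.3 / 236.1414 = 0.9202


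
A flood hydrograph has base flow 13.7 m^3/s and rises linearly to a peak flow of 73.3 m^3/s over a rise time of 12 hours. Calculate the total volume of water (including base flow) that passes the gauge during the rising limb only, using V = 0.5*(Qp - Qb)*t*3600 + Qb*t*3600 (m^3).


V = 0.5*(73.3 - 13.7)*12*3600 + 13.7*12*3600 = 1.8792e+06 m^3


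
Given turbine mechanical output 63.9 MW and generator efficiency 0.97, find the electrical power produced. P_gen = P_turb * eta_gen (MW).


P_gen = 63.9 * 0.97 = 61.9830 MW


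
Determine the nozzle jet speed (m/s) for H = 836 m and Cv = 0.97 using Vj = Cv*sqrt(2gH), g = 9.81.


Vj = 0.97 * sqrt(2*9.81*836) = 124.2294 m/s


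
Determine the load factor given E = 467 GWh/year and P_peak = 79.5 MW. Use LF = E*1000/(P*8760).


LF = 467 * 1000 / (79.5 * 8760) = 0.6706


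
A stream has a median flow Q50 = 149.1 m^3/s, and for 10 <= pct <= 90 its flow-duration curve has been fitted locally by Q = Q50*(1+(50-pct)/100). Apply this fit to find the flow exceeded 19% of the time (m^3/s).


Q = 149.1 * (1 + (50 - 19)/100) = 195.3210 m^3/s


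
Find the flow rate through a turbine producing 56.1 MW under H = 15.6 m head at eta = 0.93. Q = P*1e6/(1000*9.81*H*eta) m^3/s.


Q = 56.1 * 1e6 / (1000 * 9.81 * 15.6 * 0.93) = 394.1725 m^3/s


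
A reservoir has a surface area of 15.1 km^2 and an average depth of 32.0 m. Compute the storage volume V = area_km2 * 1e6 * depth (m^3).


V = 15.1 * 1e6 * 32.0 = 4.8320e+08 m^3


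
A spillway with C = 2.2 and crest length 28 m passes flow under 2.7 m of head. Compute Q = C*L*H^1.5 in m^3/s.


Q = 2.2 * 28 * 2.7^1.5 = 273.2916 m^3/s


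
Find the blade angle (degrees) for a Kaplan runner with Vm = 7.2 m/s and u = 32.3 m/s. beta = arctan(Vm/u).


beta = arctan(7.2 / 32.3) = 12.5664 degrees


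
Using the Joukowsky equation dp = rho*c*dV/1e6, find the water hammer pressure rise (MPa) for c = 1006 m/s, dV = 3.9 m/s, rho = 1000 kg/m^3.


dp = 1000 * 1006 * 3.9 / 1e6 = 3.9234 MPa


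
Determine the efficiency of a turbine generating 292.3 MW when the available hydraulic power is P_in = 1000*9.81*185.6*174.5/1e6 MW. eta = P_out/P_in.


P_in = 1000 * 9.81 * 185.6 * 174.5 / 1e6 = 317.7184 MW
eta = 292.3 / 317.7184 = 0.9200


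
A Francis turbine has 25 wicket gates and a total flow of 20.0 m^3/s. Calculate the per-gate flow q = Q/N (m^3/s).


q = 20.0 / 25 = 0.8000 m^3/s


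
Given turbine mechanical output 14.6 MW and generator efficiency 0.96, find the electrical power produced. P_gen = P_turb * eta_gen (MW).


P_gen = 14.6 * 0.96 = 14.0160 MW


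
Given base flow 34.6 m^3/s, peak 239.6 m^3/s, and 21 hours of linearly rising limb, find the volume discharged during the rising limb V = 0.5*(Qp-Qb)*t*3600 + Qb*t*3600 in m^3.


V = 0.5*(239.6 - 34.6)*21*3600 + 34.6*21*3600 = 1.0365e+07 m^3


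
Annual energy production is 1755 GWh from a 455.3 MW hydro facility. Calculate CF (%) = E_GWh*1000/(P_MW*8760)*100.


CF = 1755 * 1000 / (455.3 * 8760) * 100 = 44.0023 %


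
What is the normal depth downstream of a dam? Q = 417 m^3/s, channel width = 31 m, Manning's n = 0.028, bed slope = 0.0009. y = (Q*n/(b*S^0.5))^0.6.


y = (417 * 0.028 / (31 * 0.0009^0.5))^0.6 = 4.5634 m


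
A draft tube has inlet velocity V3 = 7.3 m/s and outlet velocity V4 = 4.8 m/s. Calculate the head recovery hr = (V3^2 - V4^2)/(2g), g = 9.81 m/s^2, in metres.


hr = (7.3^2 - 4.8^2) / (2*9.81) = 1.5418 m


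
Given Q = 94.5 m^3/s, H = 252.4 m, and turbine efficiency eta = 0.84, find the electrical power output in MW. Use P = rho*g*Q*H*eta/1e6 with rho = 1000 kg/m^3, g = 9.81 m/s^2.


P = 1000 * 9.81 * 94.5 * 252.4 * 0.84 / 1e6 = 196.5484 MW


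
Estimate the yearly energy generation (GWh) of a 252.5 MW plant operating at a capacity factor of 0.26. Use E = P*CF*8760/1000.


E = 252.5 * 0.26 * 8760 / 1000 = 575.0940 GWh


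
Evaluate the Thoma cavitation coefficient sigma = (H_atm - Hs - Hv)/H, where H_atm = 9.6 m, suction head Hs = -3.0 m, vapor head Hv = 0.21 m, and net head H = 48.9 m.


sigma = (9.6 - (-3.0) - 0.21) / 48.9 = 0.2534


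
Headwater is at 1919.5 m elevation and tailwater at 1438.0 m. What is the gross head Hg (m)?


Hg = 1919.5 - 1438.0 = 481.5000 m


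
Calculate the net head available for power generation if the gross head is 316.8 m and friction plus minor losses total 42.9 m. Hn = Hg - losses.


Hn = 316.8 - 42.9 = 273.9000 m


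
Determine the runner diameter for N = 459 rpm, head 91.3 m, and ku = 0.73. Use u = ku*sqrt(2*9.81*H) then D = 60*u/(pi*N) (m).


u = 0.73 * sqrt(2*9.81*91.3) = 30.8964 m/s
D = 60 * 30.8964 / (pi * 459) = 1.2856 m


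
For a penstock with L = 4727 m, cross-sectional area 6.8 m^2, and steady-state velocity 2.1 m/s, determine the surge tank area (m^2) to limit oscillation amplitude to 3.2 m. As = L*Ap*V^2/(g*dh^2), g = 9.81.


As = 4727 * 6.8 * 2.1^2 / (9.81 * 3.2^2) = 1411.1206 m^2


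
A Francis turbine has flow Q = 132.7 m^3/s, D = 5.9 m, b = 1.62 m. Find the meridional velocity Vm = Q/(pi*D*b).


Vm = 132.7 / (pi * 5.9 * 1.62) = 4.4193 m/s


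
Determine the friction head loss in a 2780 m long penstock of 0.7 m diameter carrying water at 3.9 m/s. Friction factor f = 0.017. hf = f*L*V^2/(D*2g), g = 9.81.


hf = 0.017 * 2780 * 3.9^2 / (0.7 * 2 * 9.81) = 52.3391 m


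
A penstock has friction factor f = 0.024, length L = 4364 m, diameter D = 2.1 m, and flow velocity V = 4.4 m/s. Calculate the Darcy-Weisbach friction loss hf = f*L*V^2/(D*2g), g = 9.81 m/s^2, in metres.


hf = 0.024 * 4364 * 4.4^2 / (2.1 * 2 * 9.81) = 49.2134 m


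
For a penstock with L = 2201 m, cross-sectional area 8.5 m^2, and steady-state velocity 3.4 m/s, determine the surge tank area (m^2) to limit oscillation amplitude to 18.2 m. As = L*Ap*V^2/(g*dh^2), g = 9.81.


As = 2201 * 8.5 * 3.4^2 / (9.81 * 18.2^2) = 66.5557 m^2


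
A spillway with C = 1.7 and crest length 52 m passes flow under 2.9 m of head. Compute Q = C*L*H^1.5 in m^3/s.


Q = 1.7 * 52 * 2.9^1.5 = 436.5653 m^3/s


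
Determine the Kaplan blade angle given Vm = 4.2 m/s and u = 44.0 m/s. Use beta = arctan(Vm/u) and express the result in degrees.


beta = arctan(4.2 / 44.0) = 5.4526 degrees


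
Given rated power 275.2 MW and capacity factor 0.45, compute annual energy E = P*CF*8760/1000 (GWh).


E = 275.2 * 0.45 * 8760 / 1000 = 1084.8384 GWh


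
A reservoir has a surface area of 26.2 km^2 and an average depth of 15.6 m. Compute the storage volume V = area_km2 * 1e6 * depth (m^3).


V = 26.2 * 1e6 * 15.6 = 4.0872e+08 m^3


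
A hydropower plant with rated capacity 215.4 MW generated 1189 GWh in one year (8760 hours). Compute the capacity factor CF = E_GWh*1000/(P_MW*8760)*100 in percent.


CF = 1189 * 1000 / (215.4 * 8760) * 100 = 63.0133 %


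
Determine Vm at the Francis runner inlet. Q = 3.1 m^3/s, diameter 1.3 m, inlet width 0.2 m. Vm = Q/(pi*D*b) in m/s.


Vm = 3.1 / (pi * 1.3 * 0.2) = 3.7952 m/s


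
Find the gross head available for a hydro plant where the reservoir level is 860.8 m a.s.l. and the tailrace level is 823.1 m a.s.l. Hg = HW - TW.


Hg = 860.8 - 823.1 = 37.7000 m


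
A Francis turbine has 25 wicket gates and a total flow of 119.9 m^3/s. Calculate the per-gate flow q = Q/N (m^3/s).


q = 119.9 / 25 = 4.7960 m^3/s


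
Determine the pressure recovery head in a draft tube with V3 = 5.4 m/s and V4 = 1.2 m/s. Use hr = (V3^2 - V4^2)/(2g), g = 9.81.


hr = (5.4^2 - 1.2^2) / (2*9.81) = 1.4128 m


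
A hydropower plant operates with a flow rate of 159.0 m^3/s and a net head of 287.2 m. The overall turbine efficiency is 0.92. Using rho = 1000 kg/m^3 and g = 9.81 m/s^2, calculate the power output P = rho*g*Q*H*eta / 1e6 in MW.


P = 1000 * 9.81 * 159.0 * 287.2 * 0.92 / 1e6 = 412.1340 MW


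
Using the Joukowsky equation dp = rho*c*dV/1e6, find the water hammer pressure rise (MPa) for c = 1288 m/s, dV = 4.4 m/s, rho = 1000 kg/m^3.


dp = 1000 * 1288 * 4.4 / 1e6 = 5.6672 MPa


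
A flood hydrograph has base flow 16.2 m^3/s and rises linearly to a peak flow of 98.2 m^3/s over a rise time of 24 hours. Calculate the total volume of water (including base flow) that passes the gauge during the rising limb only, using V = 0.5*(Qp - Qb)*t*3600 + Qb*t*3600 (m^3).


V = 0.5*(98.2 - 16.2)*24*3600 + 16.2*24*3600 = 4.9421e+06 m^3


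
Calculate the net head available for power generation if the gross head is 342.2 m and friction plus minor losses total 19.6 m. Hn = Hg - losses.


Hn = 342.2 - 19.6 = 322.6000 m


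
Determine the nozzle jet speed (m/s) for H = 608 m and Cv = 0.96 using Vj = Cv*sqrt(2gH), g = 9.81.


Vj = 0.96 * sqrt(2*9.81*608) = 104.8510 m/s


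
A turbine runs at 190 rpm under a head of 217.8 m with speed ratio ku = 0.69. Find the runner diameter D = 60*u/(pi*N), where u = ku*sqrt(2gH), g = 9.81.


u = 0.69 * sqrt(2*9.81*217.8) = 45.1053 m/s
D = 60 * 45.1053 / (pi * 190) = 4.5339 m


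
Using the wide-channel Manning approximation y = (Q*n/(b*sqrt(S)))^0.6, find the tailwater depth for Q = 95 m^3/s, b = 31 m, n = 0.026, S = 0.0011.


y = (95 * 0.026 / (31 * 0.0011^0.5))^0.6 = 1.6919 m


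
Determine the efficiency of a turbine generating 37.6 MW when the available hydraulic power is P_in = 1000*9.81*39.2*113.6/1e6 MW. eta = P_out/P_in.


P_in = 1000 * 9.81 * 39.2 * 113.6 / 1e6 = 43.6851 MW
eta = 37.6 / 43.6851 = 0.8607


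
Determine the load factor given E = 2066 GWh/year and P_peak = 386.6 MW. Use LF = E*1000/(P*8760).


LF = 2066 * 1000 / (386.6 * 8760) = 0.6100


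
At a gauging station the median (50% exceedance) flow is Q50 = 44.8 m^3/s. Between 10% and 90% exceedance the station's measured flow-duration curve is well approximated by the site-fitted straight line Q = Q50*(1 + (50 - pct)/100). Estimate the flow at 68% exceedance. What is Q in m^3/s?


Q = 44.8 * (1 + (50 - 68)/100) = 36.7360 m^3/s


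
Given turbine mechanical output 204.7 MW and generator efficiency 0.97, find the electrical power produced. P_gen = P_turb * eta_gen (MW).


P_gen = 204.7 * 0.97 = 198.5590 MW


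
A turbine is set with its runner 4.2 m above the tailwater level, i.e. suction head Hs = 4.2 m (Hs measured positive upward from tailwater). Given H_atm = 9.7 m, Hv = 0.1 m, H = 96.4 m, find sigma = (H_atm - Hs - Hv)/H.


sigma = (9.7 - 4.2 - 0.1) / 96.4 = 0.0560


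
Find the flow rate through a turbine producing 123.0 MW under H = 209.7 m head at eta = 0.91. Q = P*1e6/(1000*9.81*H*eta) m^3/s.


Q = 123.0 * 1e6 / (1000 * 9.81 * 209.7 * 0.91) = 65.7047 m^3/s


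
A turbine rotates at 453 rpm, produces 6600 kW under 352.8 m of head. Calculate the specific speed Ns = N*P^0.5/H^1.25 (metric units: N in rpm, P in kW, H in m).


Ns = 453 * 6600^0.5 / 352.8^1.25 = 24.0691


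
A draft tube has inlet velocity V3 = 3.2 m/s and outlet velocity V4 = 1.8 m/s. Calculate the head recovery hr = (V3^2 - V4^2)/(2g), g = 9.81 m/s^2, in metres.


hr = (3.2^2 - 1.8^2) / (2*9.81) = 0.3568 m


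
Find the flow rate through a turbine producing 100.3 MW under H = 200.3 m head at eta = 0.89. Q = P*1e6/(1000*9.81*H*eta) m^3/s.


Q = 100.3 * 1e6 / (1000 * 9.81 * 200.3 * 0.89) = 57.3536 m^3/s


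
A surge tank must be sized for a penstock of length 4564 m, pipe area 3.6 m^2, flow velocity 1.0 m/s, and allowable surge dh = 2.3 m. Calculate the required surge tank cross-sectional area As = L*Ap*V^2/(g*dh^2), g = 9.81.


As = 4564 * 3.6 * 1.0^2 / (9.81 * 2.3^2) = 316.6091 m^2


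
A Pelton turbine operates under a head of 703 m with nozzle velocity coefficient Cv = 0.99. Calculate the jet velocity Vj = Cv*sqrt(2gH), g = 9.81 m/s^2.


Vj = 0.99 * sqrt(2*9.81*703) = 116.2686 m/s


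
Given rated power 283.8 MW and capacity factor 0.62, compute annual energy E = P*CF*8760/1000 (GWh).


E = 283.8 * 0.62 * 8760 / 1000 = 1541.3746 GWh


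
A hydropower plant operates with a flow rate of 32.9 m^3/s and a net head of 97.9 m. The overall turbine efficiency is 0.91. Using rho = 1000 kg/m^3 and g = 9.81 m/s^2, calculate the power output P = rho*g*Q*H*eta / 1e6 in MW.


P = 1000 * 9.81 * 32.9 * 97.9 * 0.91 / 1e6 = 28.7534 MW


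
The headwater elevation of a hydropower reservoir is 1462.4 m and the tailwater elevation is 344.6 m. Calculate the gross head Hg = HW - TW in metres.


Hg = 1462.4 - 344.6 = 1117.8000 m


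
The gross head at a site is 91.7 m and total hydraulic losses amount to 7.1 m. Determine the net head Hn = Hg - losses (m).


Hn = 91.7 - 7.1 = 84.6000 m


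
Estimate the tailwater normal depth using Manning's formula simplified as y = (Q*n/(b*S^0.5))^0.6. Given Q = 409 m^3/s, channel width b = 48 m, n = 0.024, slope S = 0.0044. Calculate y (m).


y = (409 * 0.024 / (48 * 0.0044^0.5))^0.6 = 1.9651 m


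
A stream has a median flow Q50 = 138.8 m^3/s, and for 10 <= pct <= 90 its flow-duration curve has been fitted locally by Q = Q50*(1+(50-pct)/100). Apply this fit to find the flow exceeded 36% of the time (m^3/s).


Q = 138.8 * (1 + (50 - 36)/100) = 158.2320 m^3/s


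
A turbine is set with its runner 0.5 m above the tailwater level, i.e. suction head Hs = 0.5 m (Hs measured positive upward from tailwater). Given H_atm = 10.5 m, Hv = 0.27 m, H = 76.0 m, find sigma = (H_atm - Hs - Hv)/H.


sigma = (10.5 - 0.5 - 0.27) / 76.0 = 0.1280


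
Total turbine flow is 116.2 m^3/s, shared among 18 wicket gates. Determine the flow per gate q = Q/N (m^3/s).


q = 116.2 / 18 = 6.4556 m^3/s


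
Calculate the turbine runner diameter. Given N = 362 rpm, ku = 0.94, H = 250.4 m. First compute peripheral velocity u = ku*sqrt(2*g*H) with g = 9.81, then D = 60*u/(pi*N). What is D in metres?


u = 0.94 * sqrt(2*9.81*250.4) = 65.8862 m/s
D = 60 * 65.8862 / (pi * 362) = 3.4761 m


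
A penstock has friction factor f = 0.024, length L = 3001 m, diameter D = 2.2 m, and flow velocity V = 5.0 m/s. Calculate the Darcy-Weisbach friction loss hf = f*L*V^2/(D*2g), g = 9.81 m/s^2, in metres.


hf = 0.024 * 3001 * 5.0^2 / (2.2 * 2 * 9.81) = 41.7153 m


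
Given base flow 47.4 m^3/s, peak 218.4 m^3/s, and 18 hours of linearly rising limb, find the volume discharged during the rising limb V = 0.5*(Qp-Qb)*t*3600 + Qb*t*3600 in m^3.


V = 0.5*(218.4 - 47.4)*18*3600 + 47.4*18*3600 = 8.6119e+06 m^3


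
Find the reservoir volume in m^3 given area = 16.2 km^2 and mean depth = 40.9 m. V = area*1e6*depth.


V = 16.2 * 1e6 * 40.9 = 6.6258e+08 m^3


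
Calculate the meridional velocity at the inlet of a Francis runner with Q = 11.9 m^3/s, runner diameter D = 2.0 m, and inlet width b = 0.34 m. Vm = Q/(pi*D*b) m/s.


Vm = 11.9 / (pi * 2.0 * 0.34) = 5.5704 m/s


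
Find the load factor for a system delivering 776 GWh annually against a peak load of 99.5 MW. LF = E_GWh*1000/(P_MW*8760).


LF = 776 * 1000 / (99.5 * 8760) = 0.8903


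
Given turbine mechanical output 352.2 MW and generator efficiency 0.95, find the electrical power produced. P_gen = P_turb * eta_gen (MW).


P_gen = 352.2 * 0.95 = 334.5900 MW


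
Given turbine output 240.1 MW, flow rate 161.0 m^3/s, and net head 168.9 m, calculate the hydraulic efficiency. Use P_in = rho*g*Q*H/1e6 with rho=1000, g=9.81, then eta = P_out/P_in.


P_in = 1000 * 9.81 * 161.0 * 168.9 / 1e6 = 266.7623 MW
eta = 240.1 / 266.7623 = 0.9001


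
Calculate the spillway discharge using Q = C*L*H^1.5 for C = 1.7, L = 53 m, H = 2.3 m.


Q = 1.7 * 53 * 2.3^1.5 = 314.2799 m^3/s


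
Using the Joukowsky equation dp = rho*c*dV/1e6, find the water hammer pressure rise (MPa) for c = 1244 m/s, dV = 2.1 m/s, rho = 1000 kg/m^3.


dp = 1000 * 1244 * 2.1 / 1e6 = 2.6124 MPa


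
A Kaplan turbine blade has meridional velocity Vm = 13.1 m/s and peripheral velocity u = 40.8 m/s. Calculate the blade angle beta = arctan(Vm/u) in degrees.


beta = arctan(13.1 / 40.8) = 17.8007 degrees


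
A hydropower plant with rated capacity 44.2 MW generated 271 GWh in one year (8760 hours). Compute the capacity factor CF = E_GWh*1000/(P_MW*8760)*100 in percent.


CF = 271 * 1000 / (44.2 * 8760) * 100 = 69.9911 %


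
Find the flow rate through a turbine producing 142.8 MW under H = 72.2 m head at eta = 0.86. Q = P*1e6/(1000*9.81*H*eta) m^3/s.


Q = 142.8 * 1e6 / (1000 * 9.81 * 72.2 * 0.86) = 234.4356 m^3/s


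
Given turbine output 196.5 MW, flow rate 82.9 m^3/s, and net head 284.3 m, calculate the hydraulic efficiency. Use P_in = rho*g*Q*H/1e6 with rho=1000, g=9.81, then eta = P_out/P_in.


P_in = 1000 * 9.81 * 82.9 * 284.3 / 1e6 = 231.2067 MW
eta = 196.5 / 231.2067 = 0.8499


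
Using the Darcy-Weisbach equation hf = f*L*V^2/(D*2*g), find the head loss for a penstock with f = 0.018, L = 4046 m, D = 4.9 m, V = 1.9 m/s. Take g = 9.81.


hf = 0.018 * 4046 * 1.9^2 / (4.9 * 2 * 9.81) = 2.7347 m


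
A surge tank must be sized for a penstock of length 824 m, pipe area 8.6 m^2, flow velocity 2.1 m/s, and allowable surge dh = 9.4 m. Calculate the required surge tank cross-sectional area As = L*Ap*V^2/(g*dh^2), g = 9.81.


As = 824 * 8.6 * 2.1^2 / (9.81 * 9.4^2) = 36.0528 m^2


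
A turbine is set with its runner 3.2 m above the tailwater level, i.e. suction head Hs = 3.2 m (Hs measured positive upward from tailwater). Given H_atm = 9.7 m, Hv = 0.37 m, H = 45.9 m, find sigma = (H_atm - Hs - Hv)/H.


sigma = (9.7 - 3.2 - 0.37) / 45.9 = 0.1336


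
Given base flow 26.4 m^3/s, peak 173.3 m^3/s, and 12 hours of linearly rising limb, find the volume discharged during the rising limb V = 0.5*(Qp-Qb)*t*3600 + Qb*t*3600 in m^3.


V = 0.5*(173.3 - 26.4)*12*3600 + 26.4*12*3600 = 4.3135e+06 m^3


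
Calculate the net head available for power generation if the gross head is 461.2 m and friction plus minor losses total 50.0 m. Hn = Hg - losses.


Hn = 461.2 - 50.0 = 411.2000 m


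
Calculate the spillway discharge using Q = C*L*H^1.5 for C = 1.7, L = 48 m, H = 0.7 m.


Q = 1.7 * 48 * 0.7^1.5 = 47.7900 m^3/s


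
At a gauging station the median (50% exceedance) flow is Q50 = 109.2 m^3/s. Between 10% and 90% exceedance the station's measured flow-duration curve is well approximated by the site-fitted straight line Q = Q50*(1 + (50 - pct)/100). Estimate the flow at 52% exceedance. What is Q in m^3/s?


Q = 109.2 * (1 + (50 - 52)/100) = 107.0160 m^3/s


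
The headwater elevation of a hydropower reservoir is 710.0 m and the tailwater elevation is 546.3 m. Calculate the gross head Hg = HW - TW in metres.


Hg = 710.0 - 546.3 = 163.7000 m


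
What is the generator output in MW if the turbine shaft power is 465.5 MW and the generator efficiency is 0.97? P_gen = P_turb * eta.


P_gen = 465.5 * 0.97 = 451.5350 MW


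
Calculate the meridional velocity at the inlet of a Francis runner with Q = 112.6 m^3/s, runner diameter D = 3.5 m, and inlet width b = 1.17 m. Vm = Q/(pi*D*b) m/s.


Vm = 112.6 / (pi * 3.5 * 1.17) = 8.7526 m/s


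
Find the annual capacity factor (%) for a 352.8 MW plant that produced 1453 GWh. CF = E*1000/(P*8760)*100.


CF = 1453 * 1000 / (352.8 * 8760) * 100 = 47.0146 %


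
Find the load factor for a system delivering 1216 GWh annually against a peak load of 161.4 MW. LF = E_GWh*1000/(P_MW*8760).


LF = 1216 * 1000 / (161.4 * 8760) = 0.8601


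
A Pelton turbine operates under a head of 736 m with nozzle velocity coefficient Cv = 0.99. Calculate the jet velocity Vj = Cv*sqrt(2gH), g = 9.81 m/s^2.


Vj = 0.99 * sqrt(2*9.81*736) = 118.9662 m/s


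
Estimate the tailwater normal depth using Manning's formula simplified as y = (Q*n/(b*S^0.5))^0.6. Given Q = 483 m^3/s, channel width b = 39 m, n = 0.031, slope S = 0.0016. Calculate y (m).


y = (483 * 0.031 / (39 * 0.0016^0.5))^0.6 = 3.8843 m


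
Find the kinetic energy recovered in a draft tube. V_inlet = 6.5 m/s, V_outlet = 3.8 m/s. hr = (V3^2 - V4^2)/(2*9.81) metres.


hr = (6.5^2 - 3.8^2) / (2*9.81) = 1.4174 m


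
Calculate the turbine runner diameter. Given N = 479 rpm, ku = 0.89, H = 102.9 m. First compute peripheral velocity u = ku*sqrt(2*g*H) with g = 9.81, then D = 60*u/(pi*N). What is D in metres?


u = 0.89 * sqrt(2*9.81*102.9) = 39.9896 m/s
D = 60 * 39.9896 / (pi * 479) = 1.5945 m


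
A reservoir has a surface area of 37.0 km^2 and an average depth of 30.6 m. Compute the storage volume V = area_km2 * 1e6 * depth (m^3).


V = 37.0 * 1e6 * 30.6 = 1.1322e+09 m^3


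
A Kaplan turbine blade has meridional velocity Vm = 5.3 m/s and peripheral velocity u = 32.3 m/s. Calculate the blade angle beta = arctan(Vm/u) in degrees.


beta = arctan(5.3 / 32.3) = 9.3184 degrees


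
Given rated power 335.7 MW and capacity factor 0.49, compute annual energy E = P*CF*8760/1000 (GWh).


E = 335.7 * 0.49 * 8760 / 1000 = 1440.9587 GWh


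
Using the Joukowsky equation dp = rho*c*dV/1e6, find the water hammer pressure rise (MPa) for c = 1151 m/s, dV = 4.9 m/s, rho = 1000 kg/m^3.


dp = 1000 * 1151 * 4.9 / 1e6 = 5.6399 MPa


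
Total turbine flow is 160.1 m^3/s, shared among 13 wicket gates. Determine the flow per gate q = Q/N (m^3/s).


q = 160.1 / 13 = 12.3154 m^3/s


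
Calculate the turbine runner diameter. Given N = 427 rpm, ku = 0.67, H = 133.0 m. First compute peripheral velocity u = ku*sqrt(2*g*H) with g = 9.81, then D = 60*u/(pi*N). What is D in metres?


u = 0.67 * sqrt(2*9.81*133.0) = 34.2255 m/s
D = 60 * 34.2255 / (pi * 427) = 1.5308 m


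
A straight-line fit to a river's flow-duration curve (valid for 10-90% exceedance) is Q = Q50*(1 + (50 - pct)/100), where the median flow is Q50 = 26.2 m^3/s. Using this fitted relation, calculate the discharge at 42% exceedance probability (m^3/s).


Q = 26.2 * (1 + (50 - 42)/100) = 28.2960 m^3/s


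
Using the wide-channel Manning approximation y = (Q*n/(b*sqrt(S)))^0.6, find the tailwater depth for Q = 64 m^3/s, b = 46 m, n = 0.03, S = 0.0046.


y = (64 * 0.03 / (46 * 0.0046^0.5))^0.6 = 0.7473 m


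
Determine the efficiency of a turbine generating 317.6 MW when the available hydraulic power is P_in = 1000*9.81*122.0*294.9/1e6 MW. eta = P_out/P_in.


P_in = 1000 * 9.81 * 122.0 * 294.9 / 1e6 = 352.9422 MW
eta = 317.6 / 352.9422 = 0.8999


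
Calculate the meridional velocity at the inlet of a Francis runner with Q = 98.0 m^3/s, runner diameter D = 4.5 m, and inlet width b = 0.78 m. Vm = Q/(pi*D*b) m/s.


Vm = 98.0 / (pi * 4.5 * 0.78) = 8.8873 m/s


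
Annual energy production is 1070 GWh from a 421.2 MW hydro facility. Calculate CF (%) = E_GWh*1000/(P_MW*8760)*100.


CF = 1070 * 1000 / (421.2 * 8760) * 100 = 28.9996 %


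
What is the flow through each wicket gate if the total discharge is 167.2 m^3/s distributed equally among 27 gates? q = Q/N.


q = 167.2 / 27 = 6.1926 m^3/s


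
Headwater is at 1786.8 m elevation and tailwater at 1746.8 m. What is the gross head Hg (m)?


Hg = 1786.8 - 1746.8 = 40.0000 m


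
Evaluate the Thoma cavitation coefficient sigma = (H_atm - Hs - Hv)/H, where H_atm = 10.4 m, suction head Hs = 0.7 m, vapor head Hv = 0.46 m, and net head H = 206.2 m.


sigma = (10.4 - 0.7 - 0.46) / 206.2 = 0.0448


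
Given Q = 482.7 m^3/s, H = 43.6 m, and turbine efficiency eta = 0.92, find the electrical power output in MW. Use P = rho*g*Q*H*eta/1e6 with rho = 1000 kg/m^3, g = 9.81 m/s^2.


P = 1000 * 9.81 * 482.7 * 43.6 * 0.92 / 1e6 = 189.9418 MW


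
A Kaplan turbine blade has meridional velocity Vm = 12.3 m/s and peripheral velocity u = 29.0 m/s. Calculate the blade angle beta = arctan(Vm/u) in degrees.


beta = arctan(12.3 / 29.0) = 22.9836 degrees


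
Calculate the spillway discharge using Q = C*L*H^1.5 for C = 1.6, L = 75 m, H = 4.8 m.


Q = 1.6 * 75 * 4.8^1.5 = 1261.9528 m^3/s


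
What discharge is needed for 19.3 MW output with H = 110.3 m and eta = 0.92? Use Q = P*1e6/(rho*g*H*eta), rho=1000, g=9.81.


Q = 19.3 * 1e6 / (1000 * 9.81 * 110.3 * 0.92) = 19.3876 m^3/s


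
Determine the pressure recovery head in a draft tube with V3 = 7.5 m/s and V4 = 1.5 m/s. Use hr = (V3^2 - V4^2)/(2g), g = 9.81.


hr = (7.5^2 - 1.5^2) / (2*9.81) = 2.7523 m


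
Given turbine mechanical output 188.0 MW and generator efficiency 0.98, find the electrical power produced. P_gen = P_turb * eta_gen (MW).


P_gen = 188.0 * 0.98 = 184.2400 MW


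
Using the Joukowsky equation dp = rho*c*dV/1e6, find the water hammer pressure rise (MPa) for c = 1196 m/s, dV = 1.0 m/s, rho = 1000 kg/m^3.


dp = 1000 * 1196 * 1.0 / 1e6 = 1.1960 MPa


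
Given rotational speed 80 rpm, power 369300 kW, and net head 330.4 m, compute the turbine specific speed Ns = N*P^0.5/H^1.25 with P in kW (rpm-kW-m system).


Ns = 80 * 369300^0.5 / 330.4^1.25 = 34.5128


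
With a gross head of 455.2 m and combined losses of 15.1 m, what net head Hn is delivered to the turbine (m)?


Hn = 455.2 - 15.1 = 440.1000 m


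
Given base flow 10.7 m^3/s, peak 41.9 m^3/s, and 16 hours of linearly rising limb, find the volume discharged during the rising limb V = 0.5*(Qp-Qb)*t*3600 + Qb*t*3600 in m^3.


V = 0.5*(41.9 - 10.7)*16*3600 + 10.7*16*3600 = 1.5149e+06 m^3


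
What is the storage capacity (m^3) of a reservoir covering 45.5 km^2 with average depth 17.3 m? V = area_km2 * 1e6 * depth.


V = 45.5 * 1e6 * 17.3 = 7.8715e+08 m^3


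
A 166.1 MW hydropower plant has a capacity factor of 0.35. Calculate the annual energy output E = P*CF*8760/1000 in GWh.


E = 166.1 * 0.35 * 8760 / 1000 = 509.2626 GWh


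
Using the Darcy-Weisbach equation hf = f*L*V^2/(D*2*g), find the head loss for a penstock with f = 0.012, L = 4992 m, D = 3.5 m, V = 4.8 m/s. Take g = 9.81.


hf = 0.012 * 4992 * 4.8^2 / (3.5 * 2 * 9.81) = 20.0989 m


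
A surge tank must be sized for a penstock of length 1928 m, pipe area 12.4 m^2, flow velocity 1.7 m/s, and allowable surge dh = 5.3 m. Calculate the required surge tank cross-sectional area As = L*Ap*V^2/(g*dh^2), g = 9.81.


As = 1928 * 12.4 * 1.7^2 / (9.81 * 5.3^2) = 250.7297 m^2


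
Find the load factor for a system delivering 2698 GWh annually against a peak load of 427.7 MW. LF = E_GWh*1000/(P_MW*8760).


LF = 2698 * 1000 / (427.7 * 8760) = 0.7201


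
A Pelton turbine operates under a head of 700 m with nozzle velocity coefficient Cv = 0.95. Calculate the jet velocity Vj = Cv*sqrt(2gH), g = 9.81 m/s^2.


Vj = 0.95 * sqrt(2*9.81*700) = 111.3325 m/s


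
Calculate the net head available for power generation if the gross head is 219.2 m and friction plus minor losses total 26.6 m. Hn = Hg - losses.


Hn = 219.2 - 26.6 = 192.6000 m
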